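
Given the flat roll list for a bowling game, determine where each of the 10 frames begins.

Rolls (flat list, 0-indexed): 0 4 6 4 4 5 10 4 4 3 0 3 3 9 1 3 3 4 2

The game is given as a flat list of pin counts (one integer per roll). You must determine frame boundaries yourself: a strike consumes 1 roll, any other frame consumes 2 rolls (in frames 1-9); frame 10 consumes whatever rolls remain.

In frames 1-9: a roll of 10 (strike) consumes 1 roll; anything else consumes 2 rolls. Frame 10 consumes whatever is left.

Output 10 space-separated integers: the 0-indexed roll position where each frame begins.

Frame 1 starts at roll index 0: rolls=0,4 (sum=4), consumes 2 rolls
Frame 2 starts at roll index 2: rolls=6,4 (sum=10), consumes 2 rolls
Frame 3 starts at roll index 4: rolls=4,5 (sum=9), consumes 2 rolls
Frame 4 starts at roll index 6: roll=10 (strike), consumes 1 roll
Frame 5 starts at roll index 7: rolls=4,4 (sum=8), consumes 2 rolls
Frame 6 starts at roll index 9: rolls=3,0 (sum=3), consumes 2 rolls
Frame 7 starts at roll index 11: rolls=3,3 (sum=6), consumes 2 rolls
Frame 8 starts at roll index 13: rolls=9,1 (sum=10), consumes 2 rolls
Frame 9 starts at roll index 15: rolls=3,3 (sum=6), consumes 2 rolls
Frame 10 starts at roll index 17: 2 remaining rolls

Answer: 0 2 4 6 7 9 11 13 15 17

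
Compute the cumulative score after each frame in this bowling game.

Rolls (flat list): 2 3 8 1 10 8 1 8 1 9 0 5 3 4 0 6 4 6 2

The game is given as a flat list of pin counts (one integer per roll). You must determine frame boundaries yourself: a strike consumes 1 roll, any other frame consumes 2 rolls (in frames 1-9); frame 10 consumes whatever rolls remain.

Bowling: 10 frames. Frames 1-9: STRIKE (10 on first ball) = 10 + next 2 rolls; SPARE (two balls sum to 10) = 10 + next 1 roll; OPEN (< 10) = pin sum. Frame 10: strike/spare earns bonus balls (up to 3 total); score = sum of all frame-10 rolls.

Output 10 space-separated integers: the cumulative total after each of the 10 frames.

Frame 1: OPEN (2+3=5). Cumulative: 5
Frame 2: OPEN (8+1=9). Cumulative: 14
Frame 3: STRIKE. 10 + next two rolls (8+1) = 19. Cumulative: 33
Frame 4: OPEN (8+1=9). Cumulative: 42
Frame 5: OPEN (8+1=9). Cumulative: 51
Frame 6: OPEN (9+0=9). Cumulative: 60
Frame 7: OPEN (5+3=8). Cumulative: 68
Frame 8: OPEN (4+0=4). Cumulative: 72
Frame 9: SPARE (6+4=10). 10 + next roll (6) = 16. Cumulative: 88
Frame 10: OPEN. Sum of all frame-10 rolls (6+2) = 8. Cumulative: 96

Answer: 5 14 33 42 51 60 68 72 88 96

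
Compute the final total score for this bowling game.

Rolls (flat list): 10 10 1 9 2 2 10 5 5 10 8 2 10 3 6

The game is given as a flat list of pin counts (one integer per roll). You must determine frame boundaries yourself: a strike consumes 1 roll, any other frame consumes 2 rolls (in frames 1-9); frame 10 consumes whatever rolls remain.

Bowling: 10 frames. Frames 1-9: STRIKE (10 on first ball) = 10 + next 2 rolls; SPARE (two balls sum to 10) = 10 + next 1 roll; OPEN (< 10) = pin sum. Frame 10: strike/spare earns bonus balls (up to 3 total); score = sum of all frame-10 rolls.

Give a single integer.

Answer: 165

Derivation:
Frame 1: STRIKE. 10 + next two rolls (10+1) = 21. Cumulative: 21
Frame 2: STRIKE. 10 + next two rolls (1+9) = 20. Cumulative: 41
Frame 3: SPARE (1+9=10). 10 + next roll (2) = 12. Cumulative: 53
Frame 4: OPEN (2+2=4). Cumulative: 57
Frame 5: STRIKE. 10 + next two rolls (5+5) = 20. Cumulative: 77
Frame 6: SPARE (5+5=10). 10 + next roll (10) = 20. Cumulative: 97
Frame 7: STRIKE. 10 + next two rolls (8+2) = 20. Cumulative: 117
Frame 8: SPARE (8+2=10). 10 + next roll (10) = 20. Cumulative: 137
Frame 9: STRIKE. 10 + next two rolls (3+6) = 19. Cumulative: 156
Frame 10: OPEN. Sum of all frame-10 rolls (3+6) = 9. Cumulative: 165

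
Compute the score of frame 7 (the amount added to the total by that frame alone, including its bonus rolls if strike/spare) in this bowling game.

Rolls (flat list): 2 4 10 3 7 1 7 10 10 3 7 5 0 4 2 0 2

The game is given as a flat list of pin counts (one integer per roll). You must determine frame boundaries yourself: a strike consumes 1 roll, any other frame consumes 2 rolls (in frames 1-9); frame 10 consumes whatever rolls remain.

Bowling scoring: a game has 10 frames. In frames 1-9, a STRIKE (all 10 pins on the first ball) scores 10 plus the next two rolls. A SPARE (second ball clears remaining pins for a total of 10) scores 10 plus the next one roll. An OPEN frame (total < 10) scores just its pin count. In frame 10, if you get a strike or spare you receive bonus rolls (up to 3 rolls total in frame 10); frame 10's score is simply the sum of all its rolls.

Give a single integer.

Answer: 15

Derivation:
Frame 1: OPEN (2+4=6). Cumulative: 6
Frame 2: STRIKE. 10 + next two rolls (3+7) = 20. Cumulative: 26
Frame 3: SPARE (3+7=10). 10 + next roll (1) = 11. Cumulative: 37
Frame 4: OPEN (1+7=8). Cumulative: 45
Frame 5: STRIKE. 10 + next two rolls (10+3) = 23. Cumulative: 68
Frame 6: STRIKE. 10 + next two rolls (3+7) = 20. Cumulative: 88
Frame 7: SPARE (3+7=10). 10 + next roll (5) = 15. Cumulative: 103
Frame 8: OPEN (5+0=5). Cumulative: 108
Frame 9: OPEN (4+2=6). Cumulative: 114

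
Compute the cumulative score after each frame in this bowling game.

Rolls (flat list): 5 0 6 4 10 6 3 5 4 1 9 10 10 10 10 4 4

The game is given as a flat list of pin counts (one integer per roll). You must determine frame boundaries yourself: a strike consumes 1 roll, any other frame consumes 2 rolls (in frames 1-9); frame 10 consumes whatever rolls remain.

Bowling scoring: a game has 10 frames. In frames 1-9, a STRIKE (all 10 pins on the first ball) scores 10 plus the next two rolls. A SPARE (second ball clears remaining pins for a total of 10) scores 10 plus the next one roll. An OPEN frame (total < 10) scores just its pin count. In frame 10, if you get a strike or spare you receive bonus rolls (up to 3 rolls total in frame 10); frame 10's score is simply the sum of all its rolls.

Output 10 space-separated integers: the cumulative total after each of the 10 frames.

Answer: 5 25 44 53 62 82 112 142 166 184

Derivation:
Frame 1: OPEN (5+0=5). Cumulative: 5
Frame 2: SPARE (6+4=10). 10 + next roll (10) = 20. Cumulative: 25
Frame 3: STRIKE. 10 + next two rolls (6+3) = 19. Cumulative: 44
Frame 4: OPEN (6+3=9). Cumulative: 53
Frame 5: OPEN (5+4=9). Cumulative: 62
Frame 6: SPARE (1+9=10). 10 + next roll (10) = 20. Cumulative: 82
Frame 7: STRIKE. 10 + next two rolls (10+10) = 30. Cumulative: 112
Frame 8: STRIKE. 10 + next two rolls (10+10) = 30. Cumulative: 142
Frame 9: STRIKE. 10 + next two rolls (10+4) = 24. Cumulative: 166
Frame 10: STRIKE. Sum of all frame-10 rolls (10+4+4) = 18. Cumulative: 184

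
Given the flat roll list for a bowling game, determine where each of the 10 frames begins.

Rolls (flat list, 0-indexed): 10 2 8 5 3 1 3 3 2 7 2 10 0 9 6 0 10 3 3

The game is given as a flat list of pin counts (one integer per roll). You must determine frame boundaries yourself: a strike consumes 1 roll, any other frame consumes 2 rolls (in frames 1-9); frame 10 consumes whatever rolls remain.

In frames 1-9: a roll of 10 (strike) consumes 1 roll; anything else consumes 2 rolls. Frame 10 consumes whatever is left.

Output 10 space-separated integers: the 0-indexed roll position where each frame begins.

Answer: 0 1 3 5 7 9 11 12 14 16

Derivation:
Frame 1 starts at roll index 0: roll=10 (strike), consumes 1 roll
Frame 2 starts at roll index 1: rolls=2,8 (sum=10), consumes 2 rolls
Frame 3 starts at roll index 3: rolls=5,3 (sum=8), consumes 2 rolls
Frame 4 starts at roll index 5: rolls=1,3 (sum=4), consumes 2 rolls
Frame 5 starts at roll index 7: rolls=3,2 (sum=5), consumes 2 rolls
Frame 6 starts at roll index 9: rolls=7,2 (sum=9), consumes 2 rolls
Frame 7 starts at roll index 11: roll=10 (strike), consumes 1 roll
Frame 8 starts at roll index 12: rolls=0,9 (sum=9), consumes 2 rolls
Frame 9 starts at roll index 14: rolls=6,0 (sum=6), consumes 2 rolls
Frame 10 starts at roll index 16: 3 remaining rolls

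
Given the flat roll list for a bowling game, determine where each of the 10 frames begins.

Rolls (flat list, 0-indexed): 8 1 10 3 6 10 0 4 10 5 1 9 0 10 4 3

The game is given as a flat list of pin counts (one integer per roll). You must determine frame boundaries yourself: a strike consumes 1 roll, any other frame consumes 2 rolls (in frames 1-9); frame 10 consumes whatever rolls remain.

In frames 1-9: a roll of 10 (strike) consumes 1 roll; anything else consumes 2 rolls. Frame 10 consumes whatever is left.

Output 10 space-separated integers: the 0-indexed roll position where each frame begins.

Frame 1 starts at roll index 0: rolls=8,1 (sum=9), consumes 2 rolls
Frame 2 starts at roll index 2: roll=10 (strike), consumes 1 roll
Frame 3 starts at roll index 3: rolls=3,6 (sum=9), consumes 2 rolls
Frame 4 starts at roll index 5: roll=10 (strike), consumes 1 roll
Frame 5 starts at roll index 6: rolls=0,4 (sum=4), consumes 2 rolls
Frame 6 starts at roll index 8: roll=10 (strike), consumes 1 roll
Frame 7 starts at roll index 9: rolls=5,1 (sum=6), consumes 2 rolls
Frame 8 starts at roll index 11: rolls=9,0 (sum=9), consumes 2 rolls
Frame 9 starts at roll index 13: roll=10 (strike), consumes 1 roll
Frame 10 starts at roll index 14: 2 remaining rolls

Answer: 0 2 3 5 6 8 9 11 13 14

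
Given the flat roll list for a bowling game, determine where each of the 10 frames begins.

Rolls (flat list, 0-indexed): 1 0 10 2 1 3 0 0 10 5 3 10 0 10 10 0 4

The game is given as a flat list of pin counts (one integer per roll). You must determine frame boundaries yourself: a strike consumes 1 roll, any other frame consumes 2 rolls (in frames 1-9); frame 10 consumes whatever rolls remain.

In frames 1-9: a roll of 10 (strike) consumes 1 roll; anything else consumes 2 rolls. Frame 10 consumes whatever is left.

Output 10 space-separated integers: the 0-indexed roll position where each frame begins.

Frame 1 starts at roll index 0: rolls=1,0 (sum=1), consumes 2 rolls
Frame 2 starts at roll index 2: roll=10 (strike), consumes 1 roll
Frame 3 starts at roll index 3: rolls=2,1 (sum=3), consumes 2 rolls
Frame 4 starts at roll index 5: rolls=3,0 (sum=3), consumes 2 rolls
Frame 5 starts at roll index 7: rolls=0,10 (sum=10), consumes 2 rolls
Frame 6 starts at roll index 9: rolls=5,3 (sum=8), consumes 2 rolls
Frame 7 starts at roll index 11: roll=10 (strike), consumes 1 roll
Frame 8 starts at roll index 12: rolls=0,10 (sum=10), consumes 2 rolls
Frame 9 starts at roll index 14: roll=10 (strike), consumes 1 roll
Frame 10 starts at roll index 15: 2 remaining rolls

Answer: 0 2 3 5 7 9 11 12 14 15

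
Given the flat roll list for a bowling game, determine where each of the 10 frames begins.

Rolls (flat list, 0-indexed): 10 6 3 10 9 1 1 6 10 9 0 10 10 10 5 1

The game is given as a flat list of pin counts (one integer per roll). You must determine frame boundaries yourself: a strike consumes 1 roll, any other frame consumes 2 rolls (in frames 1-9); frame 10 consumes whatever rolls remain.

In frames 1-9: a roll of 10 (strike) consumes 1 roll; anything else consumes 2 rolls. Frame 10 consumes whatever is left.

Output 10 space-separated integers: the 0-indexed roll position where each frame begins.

Frame 1 starts at roll index 0: roll=10 (strike), consumes 1 roll
Frame 2 starts at roll index 1: rolls=6,3 (sum=9), consumes 2 rolls
Frame 3 starts at roll index 3: roll=10 (strike), consumes 1 roll
Frame 4 starts at roll index 4: rolls=9,1 (sum=10), consumes 2 rolls
Frame 5 starts at roll index 6: rolls=1,6 (sum=7), consumes 2 rolls
Frame 6 starts at roll index 8: roll=10 (strike), consumes 1 roll
Frame 7 starts at roll index 9: rolls=9,0 (sum=9), consumes 2 rolls
Frame 8 starts at roll index 11: roll=10 (strike), consumes 1 roll
Frame 9 starts at roll index 12: roll=10 (strike), consumes 1 roll
Frame 10 starts at roll index 13: 3 remaining rolls

Answer: 0 1 3 4 6 8 9 11 12 13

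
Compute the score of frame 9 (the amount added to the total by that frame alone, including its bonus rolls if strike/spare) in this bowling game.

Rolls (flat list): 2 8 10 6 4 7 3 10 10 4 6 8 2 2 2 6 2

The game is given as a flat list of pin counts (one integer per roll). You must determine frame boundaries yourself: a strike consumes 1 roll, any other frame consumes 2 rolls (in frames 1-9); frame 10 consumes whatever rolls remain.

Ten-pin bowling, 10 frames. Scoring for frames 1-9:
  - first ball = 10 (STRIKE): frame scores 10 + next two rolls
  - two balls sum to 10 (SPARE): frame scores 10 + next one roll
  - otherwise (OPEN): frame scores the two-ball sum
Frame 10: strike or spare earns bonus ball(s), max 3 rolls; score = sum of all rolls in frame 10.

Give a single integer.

Frame 1: SPARE (2+8=10). 10 + next roll (10) = 20. Cumulative: 20
Frame 2: STRIKE. 10 + next two rolls (6+4) = 20. Cumulative: 40
Frame 3: SPARE (6+4=10). 10 + next roll (7) = 17. Cumulative: 57
Frame 4: SPARE (7+3=10). 10 + next roll (10) = 20. Cumulative: 77
Frame 5: STRIKE. 10 + next two rolls (10+4) = 24. Cumulative: 101
Frame 6: STRIKE. 10 + next two rolls (4+6) = 20. Cumulative: 121
Frame 7: SPARE (4+6=10). 10 + next roll (8) = 18. Cumulative: 139
Frame 8: SPARE (8+2=10). 10 + next roll (2) = 12. Cumulative: 151
Frame 9: OPEN (2+2=4). Cumulative: 155
Frame 10: OPEN. Sum of all frame-10 rolls (6+2) = 8. Cumulative: 163

Answer: 4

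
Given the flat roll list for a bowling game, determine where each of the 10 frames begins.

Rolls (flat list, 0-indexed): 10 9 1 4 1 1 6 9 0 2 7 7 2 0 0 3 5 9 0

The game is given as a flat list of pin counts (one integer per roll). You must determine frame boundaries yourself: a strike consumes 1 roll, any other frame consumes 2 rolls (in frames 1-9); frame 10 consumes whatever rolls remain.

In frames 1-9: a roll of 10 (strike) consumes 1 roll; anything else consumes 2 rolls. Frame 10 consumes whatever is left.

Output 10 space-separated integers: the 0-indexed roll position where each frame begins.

Frame 1 starts at roll index 0: roll=10 (strike), consumes 1 roll
Frame 2 starts at roll index 1: rolls=9,1 (sum=10), consumes 2 rolls
Frame 3 starts at roll index 3: rolls=4,1 (sum=5), consumes 2 rolls
Frame 4 starts at roll index 5: rolls=1,6 (sum=7), consumes 2 rolls
Frame 5 starts at roll index 7: rolls=9,0 (sum=9), consumes 2 rolls
Frame 6 starts at roll index 9: rolls=2,7 (sum=9), consumes 2 rolls
Frame 7 starts at roll index 11: rolls=7,2 (sum=9), consumes 2 rolls
Frame 8 starts at roll index 13: rolls=0,0 (sum=0), consumes 2 rolls
Frame 9 starts at roll index 15: rolls=3,5 (sum=8), consumes 2 rolls
Frame 10 starts at roll index 17: 2 remaining rolls

Answer: 0 1 3 5 7 9 11 13 15 17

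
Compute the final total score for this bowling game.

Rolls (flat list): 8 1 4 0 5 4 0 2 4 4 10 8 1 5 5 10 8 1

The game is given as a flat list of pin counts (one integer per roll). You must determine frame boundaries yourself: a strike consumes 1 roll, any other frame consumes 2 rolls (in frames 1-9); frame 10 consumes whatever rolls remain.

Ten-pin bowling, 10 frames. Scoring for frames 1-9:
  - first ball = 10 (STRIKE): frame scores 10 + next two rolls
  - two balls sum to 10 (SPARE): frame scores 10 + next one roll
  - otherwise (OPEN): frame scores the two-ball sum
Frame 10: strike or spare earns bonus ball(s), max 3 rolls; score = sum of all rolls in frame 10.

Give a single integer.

Answer: 108

Derivation:
Frame 1: OPEN (8+1=9). Cumulative: 9
Frame 2: OPEN (4+0=4). Cumulative: 13
Frame 3: OPEN (5+4=9). Cumulative: 22
Frame 4: OPEN (0+2=2). Cumulative: 24
Frame 5: OPEN (4+4=8). Cumulative: 32
Frame 6: STRIKE. 10 + next two rolls (8+1) = 19. Cumulative: 51
Frame 7: OPEN (8+1=9). Cumulative: 60
Frame 8: SPARE (5+5=10). 10 + next roll (10) = 20. Cumulative: 80
Frame 9: STRIKE. 10 + next two rolls (8+1) = 19. Cumulative: 99
Frame 10: OPEN. Sum of all frame-10 rolls (8+1) = 9. Cumulative: 108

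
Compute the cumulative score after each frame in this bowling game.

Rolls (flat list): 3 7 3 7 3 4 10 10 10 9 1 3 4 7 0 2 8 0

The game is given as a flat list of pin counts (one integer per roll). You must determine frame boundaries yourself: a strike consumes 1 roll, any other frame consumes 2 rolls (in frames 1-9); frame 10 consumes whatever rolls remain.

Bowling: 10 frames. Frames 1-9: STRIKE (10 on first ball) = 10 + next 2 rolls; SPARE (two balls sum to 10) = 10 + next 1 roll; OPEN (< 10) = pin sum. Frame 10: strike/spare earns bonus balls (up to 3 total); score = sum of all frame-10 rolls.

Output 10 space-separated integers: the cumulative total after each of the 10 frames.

Frame 1: SPARE (3+7=10). 10 + next roll (3) = 13. Cumulative: 13
Frame 2: SPARE (3+7=10). 10 + next roll (3) = 13. Cumulative: 26
Frame 3: OPEN (3+4=7). Cumulative: 33
Frame 4: STRIKE. 10 + next two rolls (10+10) = 30. Cumulative: 63
Frame 5: STRIKE. 10 + next two rolls (10+9) = 29. Cumulative: 92
Frame 6: STRIKE. 10 + next two rolls (9+1) = 20. Cumulative: 112
Frame 7: SPARE (9+1=10). 10 + next roll (3) = 13. Cumulative: 125
Frame 8: OPEN (3+4=7). Cumulative: 132
Frame 9: OPEN (7+0=7). Cumulative: 139
Frame 10: SPARE. Sum of all frame-10 rolls (2+8+0) = 10. Cumulative: 149

Answer: 13 26 33 63 92 112 125 132 139 149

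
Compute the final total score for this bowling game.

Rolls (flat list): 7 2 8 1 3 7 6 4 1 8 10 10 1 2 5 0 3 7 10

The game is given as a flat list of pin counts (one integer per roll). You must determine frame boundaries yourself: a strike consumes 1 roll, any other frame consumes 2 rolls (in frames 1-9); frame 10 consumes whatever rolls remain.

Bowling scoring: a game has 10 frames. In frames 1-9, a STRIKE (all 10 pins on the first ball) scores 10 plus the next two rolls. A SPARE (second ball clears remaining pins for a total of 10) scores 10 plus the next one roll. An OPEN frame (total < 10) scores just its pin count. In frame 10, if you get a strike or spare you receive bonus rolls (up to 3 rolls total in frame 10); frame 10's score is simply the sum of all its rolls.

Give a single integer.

Answer: 116

Derivation:
Frame 1: OPEN (7+2=9). Cumulative: 9
Frame 2: OPEN (8+1=9). Cumulative: 18
Frame 3: SPARE (3+7=10). 10 + next roll (6) = 16. Cumulative: 34
Frame 4: SPARE (6+4=10). 10 + next roll (1) = 11. Cumulative: 45
Frame 5: OPEN (1+8=9). Cumulative: 54
Frame 6: STRIKE. 10 + next two rolls (10+1) = 21. Cumulative: 75
Frame 7: STRIKE. 10 + next two rolls (1+2) = 13. Cumulative: 88
Frame 8: OPEN (1+2=3). Cumulative: 91
Frame 9: OPEN (5+0=5). Cumulative: 96
Frame 10: SPARE. Sum of all frame-10 rolls (3+7+10) = 20. Cumulative: 116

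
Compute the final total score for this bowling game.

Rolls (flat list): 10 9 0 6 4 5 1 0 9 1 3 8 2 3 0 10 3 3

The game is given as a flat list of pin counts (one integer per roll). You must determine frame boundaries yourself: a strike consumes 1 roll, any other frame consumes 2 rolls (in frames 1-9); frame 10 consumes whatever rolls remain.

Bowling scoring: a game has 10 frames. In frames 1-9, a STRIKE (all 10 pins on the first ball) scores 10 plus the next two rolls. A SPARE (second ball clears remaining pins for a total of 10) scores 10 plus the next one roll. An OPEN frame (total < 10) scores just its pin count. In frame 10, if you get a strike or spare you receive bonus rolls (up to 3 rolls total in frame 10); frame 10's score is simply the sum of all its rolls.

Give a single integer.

Frame 1: STRIKE. 10 + next two rolls (9+0) = 19. Cumulative: 19
Frame 2: OPEN (9+0=9). Cumulative: 28
Frame 3: SPARE (6+4=10). 10 + next roll (5) = 15. Cumulative: 43
Frame 4: OPEN (5+1=6). Cumulative: 49
Frame 5: OPEN (0+9=9). Cumulative: 58
Frame 6: OPEN (1+3=4). Cumulative: 62
Frame 7: SPARE (8+2=10). 10 + next roll (3) = 13. Cumulative: 75
Frame 8: OPEN (3+0=3). Cumulative: 78
Frame 9: STRIKE. 10 + next two rolls (3+3) = 16. Cumulative: 94
Frame 10: OPEN. Sum of all frame-10 rolls (3+3) = 6. Cumulative: 100

Answer: 100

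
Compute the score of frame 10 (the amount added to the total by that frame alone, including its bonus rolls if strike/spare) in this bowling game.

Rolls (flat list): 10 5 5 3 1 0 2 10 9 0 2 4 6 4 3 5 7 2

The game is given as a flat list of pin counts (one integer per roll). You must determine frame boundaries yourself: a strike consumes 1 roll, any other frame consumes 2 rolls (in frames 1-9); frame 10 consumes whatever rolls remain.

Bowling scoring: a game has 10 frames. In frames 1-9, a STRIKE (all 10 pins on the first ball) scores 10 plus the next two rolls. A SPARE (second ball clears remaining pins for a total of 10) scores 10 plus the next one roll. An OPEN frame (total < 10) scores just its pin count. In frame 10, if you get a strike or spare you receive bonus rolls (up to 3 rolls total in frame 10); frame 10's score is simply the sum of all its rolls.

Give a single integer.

Frame 1: STRIKE. 10 + next two rolls (5+5) = 20. Cumulative: 20
Frame 2: SPARE (5+5=10). 10 + next roll (3) = 13. Cumulative: 33
Frame 3: OPEN (3+1=4). Cumulative: 37
Frame 4: OPEN (0+2=2). Cumulative: 39
Frame 5: STRIKE. 10 + next two rolls (9+0) = 19. Cumulative: 58
Frame 6: OPEN (9+0=9). Cumulative: 67
Frame 7: OPEN (2+4=6). Cumulative: 73
Frame 8: SPARE (6+4=10). 10 + next roll (3) = 13. Cumulative: 86
Frame 9: OPEN (3+5=8). Cumulative: 94
Frame 10: OPEN. Sum of all frame-10 rolls (7+2) = 9. Cumulative: 103

Answer: 9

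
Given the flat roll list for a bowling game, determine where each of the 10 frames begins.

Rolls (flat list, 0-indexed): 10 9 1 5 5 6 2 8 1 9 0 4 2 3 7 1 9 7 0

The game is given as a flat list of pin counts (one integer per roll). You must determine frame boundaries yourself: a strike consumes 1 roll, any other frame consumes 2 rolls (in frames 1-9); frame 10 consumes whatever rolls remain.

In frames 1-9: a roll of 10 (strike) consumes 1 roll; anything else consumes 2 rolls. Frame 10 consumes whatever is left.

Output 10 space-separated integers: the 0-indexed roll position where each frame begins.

Frame 1 starts at roll index 0: roll=10 (strike), consumes 1 roll
Frame 2 starts at roll index 1: rolls=9,1 (sum=10), consumes 2 rolls
Frame 3 starts at roll index 3: rolls=5,5 (sum=10), consumes 2 rolls
Frame 4 starts at roll index 5: rolls=6,2 (sum=8), consumes 2 rolls
Frame 5 starts at roll index 7: rolls=8,1 (sum=9), consumes 2 rolls
Frame 6 starts at roll index 9: rolls=9,0 (sum=9), consumes 2 rolls
Frame 7 starts at roll index 11: rolls=4,2 (sum=6), consumes 2 rolls
Frame 8 starts at roll index 13: rolls=3,7 (sum=10), consumes 2 rolls
Frame 9 starts at roll index 15: rolls=1,9 (sum=10), consumes 2 rolls
Frame 10 starts at roll index 17: 2 remaining rolls

Answer: 0 1 3 5 7 9 11 13 15 17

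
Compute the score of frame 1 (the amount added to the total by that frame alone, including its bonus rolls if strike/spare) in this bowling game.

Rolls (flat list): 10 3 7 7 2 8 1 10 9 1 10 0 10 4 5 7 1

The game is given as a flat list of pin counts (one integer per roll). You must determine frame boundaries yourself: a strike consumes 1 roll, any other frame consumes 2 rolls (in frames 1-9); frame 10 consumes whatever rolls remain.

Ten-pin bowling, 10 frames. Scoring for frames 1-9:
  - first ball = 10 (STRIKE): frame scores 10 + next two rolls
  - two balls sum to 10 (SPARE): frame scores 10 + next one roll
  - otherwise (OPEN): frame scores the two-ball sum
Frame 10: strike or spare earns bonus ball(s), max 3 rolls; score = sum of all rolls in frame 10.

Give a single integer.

Frame 1: STRIKE. 10 + next two rolls (3+7) = 20. Cumulative: 20
Frame 2: SPARE (3+7=10). 10 + next roll (7) = 17. Cumulative: 37
Frame 3: OPEN (7+2=9). Cumulative: 46

Answer: 20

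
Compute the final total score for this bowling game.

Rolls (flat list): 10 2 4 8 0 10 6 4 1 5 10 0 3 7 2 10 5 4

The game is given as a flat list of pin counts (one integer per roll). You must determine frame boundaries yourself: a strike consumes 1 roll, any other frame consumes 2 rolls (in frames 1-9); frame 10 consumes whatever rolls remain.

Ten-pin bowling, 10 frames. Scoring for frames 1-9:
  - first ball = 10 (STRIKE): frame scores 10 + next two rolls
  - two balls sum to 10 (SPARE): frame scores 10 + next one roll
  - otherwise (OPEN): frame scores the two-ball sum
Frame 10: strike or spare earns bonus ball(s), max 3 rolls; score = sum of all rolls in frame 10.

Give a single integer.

Frame 1: STRIKE. 10 + next two rolls (2+4) = 16. Cumulative: 16
Frame 2: OPEN (2+4=6). Cumulative: 22
Frame 3: OPEN (8+0=8). Cumulative: 30
Frame 4: STRIKE. 10 + next two rolls (6+4) = 20. Cumulative: 50
Frame 5: SPARE (6+4=10). 10 + next roll (1) = 11. Cumulative: 61
Frame 6: OPEN (1+5=6). Cumulative: 67
Frame 7: STRIKE. 10 + next two rolls (0+3) = 13. Cumulative: 80
Frame 8: OPEN (0+3=3). Cumulative: 83
Frame 9: OPEN (7+2=9). Cumulative: 92
Frame 10: STRIKE. Sum of all frame-10 rolls (10+5+4) = 19. Cumulative: 111

Answer: 111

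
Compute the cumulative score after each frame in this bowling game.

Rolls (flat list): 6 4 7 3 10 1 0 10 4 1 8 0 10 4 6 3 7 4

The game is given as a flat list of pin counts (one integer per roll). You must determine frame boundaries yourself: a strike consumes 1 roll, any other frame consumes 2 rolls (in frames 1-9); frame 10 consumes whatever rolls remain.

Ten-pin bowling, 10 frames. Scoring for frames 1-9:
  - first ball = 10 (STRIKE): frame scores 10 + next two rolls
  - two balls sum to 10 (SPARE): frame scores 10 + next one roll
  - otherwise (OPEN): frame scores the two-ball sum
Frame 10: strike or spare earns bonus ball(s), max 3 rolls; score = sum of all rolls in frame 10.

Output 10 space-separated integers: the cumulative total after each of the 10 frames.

Answer: 17 37 48 49 64 69 77 97 110 124

Derivation:
Frame 1: SPARE (6+4=10). 10 + next roll (7) = 17. Cumulative: 17
Frame 2: SPARE (7+3=10). 10 + next roll (10) = 20. Cumulative: 37
Frame 3: STRIKE. 10 + next two rolls (1+0) = 11. Cumulative: 48
Frame 4: OPEN (1+0=1). Cumulative: 49
Frame 5: STRIKE. 10 + next two rolls (4+1) = 15. Cumulative: 64
Frame 6: OPEN (4+1=5). Cumulative: 69
Frame 7: OPEN (8+0=8). Cumulative: 77
Frame 8: STRIKE. 10 + next two rolls (4+6) = 20. Cumulative: 97
Frame 9: SPARE (4+6=10). 10 + next roll (3) = 13. Cumulative: 110
Frame 10: SPARE. Sum of all frame-10 rolls (3+7+4) = 14. Cumulative: 124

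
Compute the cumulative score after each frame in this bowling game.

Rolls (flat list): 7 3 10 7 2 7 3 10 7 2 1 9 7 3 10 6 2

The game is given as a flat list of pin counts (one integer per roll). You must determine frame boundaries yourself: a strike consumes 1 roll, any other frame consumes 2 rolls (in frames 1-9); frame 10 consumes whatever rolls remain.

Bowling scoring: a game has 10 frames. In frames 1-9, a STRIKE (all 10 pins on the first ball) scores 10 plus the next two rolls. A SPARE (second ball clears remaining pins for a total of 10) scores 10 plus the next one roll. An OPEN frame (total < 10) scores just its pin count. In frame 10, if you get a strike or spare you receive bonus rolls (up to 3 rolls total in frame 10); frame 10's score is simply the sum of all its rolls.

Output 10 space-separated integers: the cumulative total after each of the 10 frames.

Frame 1: SPARE (7+3=10). 10 + next roll (10) = 20. Cumulative: 20
Frame 2: STRIKE. 10 + next two rolls (7+2) = 19. Cumulative: 39
Frame 3: OPEN (7+2=9). Cumulative: 48
Frame 4: SPARE (7+3=10). 10 + next roll (10) = 20. Cumulative: 68
Frame 5: STRIKE. 10 + next two rolls (7+2) = 19. Cumulative: 87
Frame 6: OPEN (7+2=9). Cumulative: 96
Frame 7: SPARE (1+9=10). 10 + next roll (7) = 17. Cumulative: 113
Frame 8: SPARE (7+3=10). 10 + next roll (10) = 20. Cumulative: 133
Frame 9: STRIKE. 10 + next two rolls (6+2) = 18. Cumulative: 151
Frame 10: OPEN. Sum of all frame-10 rolls (6+2) = 8. Cumulative: 159

Answer: 20 39 48 68 87 96 113 133 151 159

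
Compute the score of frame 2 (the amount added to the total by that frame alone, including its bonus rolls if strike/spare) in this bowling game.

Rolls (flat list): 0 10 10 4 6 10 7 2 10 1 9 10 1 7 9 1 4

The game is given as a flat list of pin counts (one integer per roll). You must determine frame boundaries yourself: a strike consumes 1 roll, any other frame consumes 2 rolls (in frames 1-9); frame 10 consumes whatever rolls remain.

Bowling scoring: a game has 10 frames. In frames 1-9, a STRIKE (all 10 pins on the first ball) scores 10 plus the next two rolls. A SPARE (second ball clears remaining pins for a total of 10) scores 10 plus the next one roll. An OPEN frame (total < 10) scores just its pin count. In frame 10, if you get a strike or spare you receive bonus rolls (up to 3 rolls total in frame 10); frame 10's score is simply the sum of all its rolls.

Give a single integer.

Frame 1: SPARE (0+10=10). 10 + next roll (10) = 20. Cumulative: 20
Frame 2: STRIKE. 10 + next two rolls (4+6) = 20. Cumulative: 40
Frame 3: SPARE (4+6=10). 10 + next roll (10) = 20. Cumulative: 60
Frame 4: STRIKE. 10 + next two rolls (7+2) = 19. Cumulative: 79

Answer: 20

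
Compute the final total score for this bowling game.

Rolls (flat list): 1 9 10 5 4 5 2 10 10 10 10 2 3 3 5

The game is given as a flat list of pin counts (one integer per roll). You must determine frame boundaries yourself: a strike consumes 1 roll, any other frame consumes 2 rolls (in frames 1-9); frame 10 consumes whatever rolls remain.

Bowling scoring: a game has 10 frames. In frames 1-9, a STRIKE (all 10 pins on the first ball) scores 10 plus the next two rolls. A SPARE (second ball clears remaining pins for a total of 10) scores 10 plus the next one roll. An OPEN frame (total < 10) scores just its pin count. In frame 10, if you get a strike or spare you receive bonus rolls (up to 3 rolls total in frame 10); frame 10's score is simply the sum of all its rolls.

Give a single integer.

Answer: 165

Derivation:
Frame 1: SPARE (1+9=10). 10 + next roll (10) = 20. Cumulative: 20
Frame 2: STRIKE. 10 + next two rolls (5+4) = 19. Cumulative: 39
Frame 3: OPEN (5+4=9). Cumulative: 48
Frame 4: OPEN (5+2=7). Cumulative: 55
Frame 5: STRIKE. 10 + next two rolls (10+10) = 30. Cumulative: 85
Frame 6: STRIKE. 10 + next two rolls (10+10) = 30. Cumulative: 115
Frame 7: STRIKE. 10 + next two rolls (10+2) = 22. Cumulative: 137
Frame 8: STRIKE. 10 + next two rolls (2+3) = 15. Cumulative: 152
Frame 9: OPEN (2+3=5). Cumulative: 157
Frame 10: OPEN. Sum of all frame-10 rolls (3+5) = 8. Cumulative: 165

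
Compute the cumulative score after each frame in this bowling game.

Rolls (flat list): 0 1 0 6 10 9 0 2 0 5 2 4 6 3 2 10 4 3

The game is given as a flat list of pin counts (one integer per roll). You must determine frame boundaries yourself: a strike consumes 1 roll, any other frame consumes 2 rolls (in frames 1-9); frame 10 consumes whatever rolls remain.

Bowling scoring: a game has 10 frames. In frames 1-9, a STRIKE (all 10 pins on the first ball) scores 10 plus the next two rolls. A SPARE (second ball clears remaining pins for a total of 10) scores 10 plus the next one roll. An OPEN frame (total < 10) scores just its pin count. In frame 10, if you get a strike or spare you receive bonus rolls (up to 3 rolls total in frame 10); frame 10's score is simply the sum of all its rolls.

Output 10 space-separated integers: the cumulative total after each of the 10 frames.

Frame 1: OPEN (0+1=1). Cumulative: 1
Frame 2: OPEN (0+6=6). Cumulative: 7
Frame 3: STRIKE. 10 + next two rolls (9+0) = 19. Cumulative: 26
Frame 4: OPEN (9+0=9). Cumulative: 35
Frame 5: OPEN (2+0=2). Cumulative: 37
Frame 6: OPEN (5+2=7). Cumulative: 44
Frame 7: SPARE (4+6=10). 10 + next roll (3) = 13. Cumulative: 57
Frame 8: OPEN (3+2=5). Cumulative: 62
Frame 9: STRIKE. 10 + next two rolls (4+3) = 17. Cumulative: 79
Frame 10: OPEN. Sum of all frame-10 rolls (4+3) = 7. Cumulative: 86

Answer: 1 7 26 35 37 44 57 62 79 86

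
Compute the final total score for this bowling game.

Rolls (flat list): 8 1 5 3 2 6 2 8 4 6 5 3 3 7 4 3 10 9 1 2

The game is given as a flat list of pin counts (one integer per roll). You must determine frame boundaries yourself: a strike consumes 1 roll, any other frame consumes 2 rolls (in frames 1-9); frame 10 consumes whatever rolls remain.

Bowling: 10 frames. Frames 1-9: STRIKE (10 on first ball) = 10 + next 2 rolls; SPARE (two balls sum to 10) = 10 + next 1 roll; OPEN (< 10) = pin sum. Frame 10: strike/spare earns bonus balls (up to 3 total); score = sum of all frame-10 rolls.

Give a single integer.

Frame 1: OPEN (8+1=9). Cumulative: 9
Frame 2: OPEN (5+3=8). Cumulative: 17
Frame 3: OPEN (2+6=8). Cumulative: 25
Frame 4: SPARE (2+8=10). 10 + next roll (4) = 14. Cumulative: 39
Frame 5: SPARE (4+6=10). 10 + next roll (5) = 15. Cumulative: 54
Frame 6: OPEN (5+3=8). Cumulative: 62
Frame 7: SPARE (3+7=10). 10 + next roll (4) = 14. Cumulative: 76
Frame 8: OPEN (4+3=7). Cumulative: 83
Frame 9: STRIKE. 10 + next two rolls (9+1) = 20. Cumulative: 103
Frame 10: SPARE. Sum of all frame-10 rolls (9+1+2) = 12. Cumulative: 115

Answer: 115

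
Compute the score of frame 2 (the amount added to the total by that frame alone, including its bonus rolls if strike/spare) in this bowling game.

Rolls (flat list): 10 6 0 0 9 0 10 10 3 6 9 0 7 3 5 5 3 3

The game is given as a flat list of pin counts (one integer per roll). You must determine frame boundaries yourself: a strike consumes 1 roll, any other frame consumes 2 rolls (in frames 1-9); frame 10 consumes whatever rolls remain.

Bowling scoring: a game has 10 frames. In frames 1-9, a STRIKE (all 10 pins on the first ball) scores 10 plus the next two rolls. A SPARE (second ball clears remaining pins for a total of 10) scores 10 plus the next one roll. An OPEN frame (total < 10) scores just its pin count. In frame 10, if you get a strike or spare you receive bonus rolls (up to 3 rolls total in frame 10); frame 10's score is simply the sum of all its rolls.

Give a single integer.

Answer: 6

Derivation:
Frame 1: STRIKE. 10 + next two rolls (6+0) = 16. Cumulative: 16
Frame 2: OPEN (6+0=6). Cumulative: 22
Frame 3: OPEN (0+9=9). Cumulative: 31
Frame 4: SPARE (0+10=10). 10 + next roll (10) = 20. Cumulative: 51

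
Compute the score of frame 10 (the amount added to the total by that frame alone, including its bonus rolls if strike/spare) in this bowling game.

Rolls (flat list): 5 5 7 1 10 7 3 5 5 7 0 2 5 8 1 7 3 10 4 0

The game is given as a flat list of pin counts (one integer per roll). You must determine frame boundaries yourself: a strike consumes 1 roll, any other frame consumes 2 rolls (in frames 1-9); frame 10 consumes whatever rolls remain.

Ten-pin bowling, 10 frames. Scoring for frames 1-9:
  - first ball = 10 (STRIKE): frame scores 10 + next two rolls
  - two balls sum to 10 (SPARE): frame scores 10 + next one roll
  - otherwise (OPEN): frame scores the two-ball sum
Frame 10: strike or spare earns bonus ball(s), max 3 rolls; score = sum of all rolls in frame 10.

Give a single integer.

Frame 1: SPARE (5+5=10). 10 + next roll (7) = 17. Cumulative: 17
Frame 2: OPEN (7+1=8). Cumulative: 25
Frame 3: STRIKE. 10 + next two rolls (7+3) = 20. Cumulative: 45
Frame 4: SPARE (7+3=10). 10 + next roll (5) = 15. Cumulative: 60
Frame 5: SPARE (5+5=10). 10 + next roll (7) = 17. Cumulative: 77
Frame 6: OPEN (7+0=7). Cumulative: 84
Frame 7: OPEN (2+5=7). Cumulative: 91
Frame 8: OPEN (8+1=9). Cumulative: 100
Frame 9: SPARE (7+3=10). 10 + next roll (10) = 20. Cumulative: 120
Frame 10: STRIKE. Sum of all frame-10 rolls (10+4+0) = 14. Cumulative: 134

Answer: 14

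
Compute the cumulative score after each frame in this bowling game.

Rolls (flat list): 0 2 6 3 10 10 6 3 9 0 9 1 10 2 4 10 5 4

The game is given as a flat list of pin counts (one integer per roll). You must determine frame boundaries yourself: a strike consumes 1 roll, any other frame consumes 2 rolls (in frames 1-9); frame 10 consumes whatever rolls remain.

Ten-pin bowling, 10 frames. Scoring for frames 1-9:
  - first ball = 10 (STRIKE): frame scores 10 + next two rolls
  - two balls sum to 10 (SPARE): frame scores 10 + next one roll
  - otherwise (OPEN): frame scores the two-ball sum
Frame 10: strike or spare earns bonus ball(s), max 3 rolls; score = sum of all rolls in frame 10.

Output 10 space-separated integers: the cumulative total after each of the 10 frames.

Frame 1: OPEN (0+2=2). Cumulative: 2
Frame 2: OPEN (6+3=9). Cumulative: 11
Frame 3: STRIKE. 10 + next two rolls (10+6) = 26. Cumulative: 37
Frame 4: STRIKE. 10 + next two rolls (6+3) = 19. Cumulative: 56
Frame 5: OPEN (6+3=9). Cumulative: 65
Frame 6: OPEN (9+0=9). Cumulative: 74
Frame 7: SPARE (9+1=10). 10 + next roll (10) = 20. Cumulative: 94
Frame 8: STRIKE. 10 + next two rolls (2+4) = 16. Cumulative: 110
Frame 9: OPEN (2+4=6). Cumulative: 116
Frame 10: STRIKE. Sum of all frame-10 rolls (10+5+4) = 19. Cumulative: 135

Answer: 2 11 37 56 65 74 94 110 116 135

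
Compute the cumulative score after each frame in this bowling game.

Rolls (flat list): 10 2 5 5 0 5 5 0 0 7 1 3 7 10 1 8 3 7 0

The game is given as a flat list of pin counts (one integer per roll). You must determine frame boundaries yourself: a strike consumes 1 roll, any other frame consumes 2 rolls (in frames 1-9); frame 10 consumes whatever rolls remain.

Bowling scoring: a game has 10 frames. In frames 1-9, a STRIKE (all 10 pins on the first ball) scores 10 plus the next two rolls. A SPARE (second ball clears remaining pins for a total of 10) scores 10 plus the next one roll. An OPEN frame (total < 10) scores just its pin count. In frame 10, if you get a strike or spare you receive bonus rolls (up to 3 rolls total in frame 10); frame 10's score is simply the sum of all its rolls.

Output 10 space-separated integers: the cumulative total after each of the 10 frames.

Answer: 17 24 29 39 39 47 67 86 95 105

Derivation:
Frame 1: STRIKE. 10 + next two rolls (2+5) = 17. Cumulative: 17
Frame 2: OPEN (2+5=7). Cumulative: 24
Frame 3: OPEN (5+0=5). Cumulative: 29
Frame 4: SPARE (5+5=10). 10 + next roll (0) = 10. Cumulative: 39
Frame 5: OPEN (0+0=0). Cumulative: 39
Frame 6: OPEN (7+1=8). Cumulative: 47
Frame 7: SPARE (3+7=10). 10 + next roll (10) = 20. Cumulative: 67
Frame 8: STRIKE. 10 + next two rolls (1+8) = 19. Cumulative: 86
Frame 9: OPEN (1+8=9). Cumulative: 95
Frame 10: SPARE. Sum of all frame-10 rolls (3+7+0) = 10. Cumulative: 105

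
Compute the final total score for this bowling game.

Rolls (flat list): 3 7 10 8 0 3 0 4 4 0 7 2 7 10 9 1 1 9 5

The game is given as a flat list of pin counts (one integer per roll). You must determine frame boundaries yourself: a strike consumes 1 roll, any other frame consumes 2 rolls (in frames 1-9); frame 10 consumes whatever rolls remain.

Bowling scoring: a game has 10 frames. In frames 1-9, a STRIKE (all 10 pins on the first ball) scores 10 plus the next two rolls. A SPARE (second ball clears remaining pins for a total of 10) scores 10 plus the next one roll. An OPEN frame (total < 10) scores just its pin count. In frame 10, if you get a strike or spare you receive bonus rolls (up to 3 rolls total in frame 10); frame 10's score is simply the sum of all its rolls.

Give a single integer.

Answer: 119

Derivation:
Frame 1: SPARE (3+7=10). 10 + next roll (10) = 20. Cumulative: 20
Frame 2: STRIKE. 10 + next two rolls (8+0) = 18. Cumulative: 38
Frame 3: OPEN (8+0=8). Cumulative: 46
Frame 4: OPEN (3+0=3). Cumulative: 49
Frame 5: OPEN (4+4=8). Cumulative: 57
Frame 6: OPEN (0+7=7). Cumulative: 64
Frame 7: OPEN (2+7=9). Cumulative: 73
Frame 8: STRIKE. 10 + next two rolls (9+1) = 20. Cumulative: 93
Frame 9: SPARE (9+1=10). 10 + next roll (1) = 11. Cumulative: 104
Frame 10: SPARE. Sum of all frame-10 rolls (1+9+5) = 15. Cumulative: 119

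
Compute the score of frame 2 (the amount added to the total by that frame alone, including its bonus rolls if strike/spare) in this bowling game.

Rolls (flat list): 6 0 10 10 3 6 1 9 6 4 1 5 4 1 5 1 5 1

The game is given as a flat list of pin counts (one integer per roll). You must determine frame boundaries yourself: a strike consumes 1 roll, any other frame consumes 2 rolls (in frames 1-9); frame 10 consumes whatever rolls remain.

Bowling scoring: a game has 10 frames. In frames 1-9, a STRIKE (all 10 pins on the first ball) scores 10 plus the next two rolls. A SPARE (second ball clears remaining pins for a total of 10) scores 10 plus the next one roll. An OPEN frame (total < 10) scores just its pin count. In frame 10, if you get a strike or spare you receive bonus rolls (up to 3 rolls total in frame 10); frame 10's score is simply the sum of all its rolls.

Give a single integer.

Frame 1: OPEN (6+0=6). Cumulative: 6
Frame 2: STRIKE. 10 + next two rolls (10+3) = 23. Cumulative: 29
Frame 3: STRIKE. 10 + next two rolls (3+6) = 19. Cumulative: 48
Frame 4: OPEN (3+6=9). Cumulative: 57

Answer: 23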